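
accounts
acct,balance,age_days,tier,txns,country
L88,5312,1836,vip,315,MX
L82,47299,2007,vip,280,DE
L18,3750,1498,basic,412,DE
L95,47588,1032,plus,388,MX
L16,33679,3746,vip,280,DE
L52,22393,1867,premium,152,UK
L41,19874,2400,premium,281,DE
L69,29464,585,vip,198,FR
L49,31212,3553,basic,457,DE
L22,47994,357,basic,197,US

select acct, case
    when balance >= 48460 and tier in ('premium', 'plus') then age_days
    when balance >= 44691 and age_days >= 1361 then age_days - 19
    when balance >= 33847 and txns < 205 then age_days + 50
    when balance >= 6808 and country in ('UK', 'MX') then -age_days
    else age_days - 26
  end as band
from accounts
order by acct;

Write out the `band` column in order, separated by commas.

3720, 1472, 407, 2374, 3527, -1867, 559, 1988, 1810, -1032

acct=L16: ELSE → 3720
acct=L18: ELSE → 1472
acct=L22: balance >= 33847 and txns < 205 → 407
acct=L41: ELSE → 2374
acct=L49: ELSE → 3527
acct=L52: balance >= 6808 and country in ('UK', 'MX') → -1867
acct=L69: ELSE → 559
acct=L82: balance >= 44691 and age_days >= 1361 → 1988
acct=L88: ELSE → 1810
acct=L95: balance >= 6808 and country in ('UK', 'MX') → -1032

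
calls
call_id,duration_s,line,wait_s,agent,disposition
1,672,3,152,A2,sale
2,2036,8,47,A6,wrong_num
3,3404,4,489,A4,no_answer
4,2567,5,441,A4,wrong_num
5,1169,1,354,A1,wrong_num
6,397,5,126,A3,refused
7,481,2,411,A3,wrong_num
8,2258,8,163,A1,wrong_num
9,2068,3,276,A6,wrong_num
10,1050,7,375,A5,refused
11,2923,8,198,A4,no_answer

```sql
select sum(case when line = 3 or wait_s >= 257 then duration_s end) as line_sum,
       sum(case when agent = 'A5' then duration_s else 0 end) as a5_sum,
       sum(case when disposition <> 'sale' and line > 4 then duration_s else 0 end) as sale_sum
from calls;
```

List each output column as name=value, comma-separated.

[line_sum: line = 3 or wait_s >= 257]
call_id=1: ✓ → 672
call_id=2: ✗
call_id=3: ✓ → 3404
call_id=4: ✓ → 2567
call_id=5: ✓ → 1169
call_id=6: ✗
call_id=7: ✓ → 481
call_id=8: ✗
call_id=9: ✓ → 2068
call_id=10: ✓ → 1050
call_id=11: ✗
line_sum = 672 + 3404 + 2567 + 1169 + 481 + 2068 + 1050 = 11411
—
[a5_sum: agent = 'A5']
call_id=1: ✗
call_id=2: ✗
call_id=3: ✗
call_id=4: ✗
call_id=5: ✗
call_id=6: ✗
call_id=7: ✗
call_id=8: ✗
call_id=9: ✗
call_id=10: ✓ → 1050
call_id=11: ✗
a5_sum = 1050
—
[sale_sum: disposition <> 'sale' and line > 4]
call_id=1: ✗
call_id=2: ✓ → 2036
call_id=3: ✗
call_id=4: ✓ → 2567
call_id=5: ✗
call_id=6: ✓ → 397
call_id=7: ✗
call_id=8: ✓ → 2258
call_id=9: ✗
call_id=10: ✓ → 1050
call_id=11: ✓ → 2923
sale_sum = 2036 + 2567 + 397 + 2258 + 1050 + 2923 = 11231

line_sum=11411, a5_sum=1050, sale_sum=11231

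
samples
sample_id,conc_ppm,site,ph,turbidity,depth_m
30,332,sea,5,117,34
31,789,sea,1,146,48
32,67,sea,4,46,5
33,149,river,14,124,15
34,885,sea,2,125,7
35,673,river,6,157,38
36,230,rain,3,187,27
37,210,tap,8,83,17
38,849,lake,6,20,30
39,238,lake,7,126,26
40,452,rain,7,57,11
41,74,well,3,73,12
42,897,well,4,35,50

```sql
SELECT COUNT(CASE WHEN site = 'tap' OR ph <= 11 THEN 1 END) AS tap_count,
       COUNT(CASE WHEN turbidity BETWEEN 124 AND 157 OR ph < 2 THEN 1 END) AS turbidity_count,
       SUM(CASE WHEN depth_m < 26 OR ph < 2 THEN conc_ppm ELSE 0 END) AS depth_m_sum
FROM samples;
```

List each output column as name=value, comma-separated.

tap_count=12, turbidity_count=5, depth_m_sum=2626

[tap_count: site = 'tap' OR ph <= 11]
sample_id=30: ✓ → 1
sample_id=31: ✓ → 1
sample_id=32: ✓ → 1
sample_id=33: ✗
sample_id=34: ✓ → 1
sample_id=35: ✓ → 1
sample_id=36: ✓ → 1
sample_id=37: ✓ → 1
sample_id=38: ✓ → 1
sample_id=39: ✓ → 1
sample_id=40: ✓ → 1
sample_id=41: ✓ → 1
sample_id=42: ✓ → 1
tap_count = COUNT(1, 1, 1, 1, 1, 1, 1, 1, 1, 1, 1, 1) = 12
—
[turbidity_count: turbidity BETWEEN 124 AND 157 OR ph < 2]
sample_id=30: ✗
sample_id=31: ✓ → 1
sample_id=32: ✗
sample_id=33: ✓ → 1
sample_id=34: ✓ → 1
sample_id=35: ✓ → 1
sample_id=36: ✗
sample_id=37: ✗
sample_id=38: ✗
sample_id=39: ✓ → 1
sample_id=40: ✗
sample_id=41: ✗
sample_id=42: ✗
turbidity_count = COUNT(1, 1, 1, 1, 1) = 5
—
[depth_m_sum: depth_m < 26 OR ph < 2]
sample_id=30: ✗
sample_id=31: ✓ → 789
sample_id=32: ✓ → 67
sample_id=33: ✓ → 149
sample_id=34: ✓ → 885
sample_id=35: ✗
sample_id=36: ✗
sample_id=37: ✓ → 210
sample_id=38: ✗
sample_id=39: ✗
sample_id=40: ✓ → 452
sample_id=41: ✓ → 74
sample_id=42: ✗
depth_m_sum = 789 + 67 + 149 + 885 + 210 + 452 + 74 = 2626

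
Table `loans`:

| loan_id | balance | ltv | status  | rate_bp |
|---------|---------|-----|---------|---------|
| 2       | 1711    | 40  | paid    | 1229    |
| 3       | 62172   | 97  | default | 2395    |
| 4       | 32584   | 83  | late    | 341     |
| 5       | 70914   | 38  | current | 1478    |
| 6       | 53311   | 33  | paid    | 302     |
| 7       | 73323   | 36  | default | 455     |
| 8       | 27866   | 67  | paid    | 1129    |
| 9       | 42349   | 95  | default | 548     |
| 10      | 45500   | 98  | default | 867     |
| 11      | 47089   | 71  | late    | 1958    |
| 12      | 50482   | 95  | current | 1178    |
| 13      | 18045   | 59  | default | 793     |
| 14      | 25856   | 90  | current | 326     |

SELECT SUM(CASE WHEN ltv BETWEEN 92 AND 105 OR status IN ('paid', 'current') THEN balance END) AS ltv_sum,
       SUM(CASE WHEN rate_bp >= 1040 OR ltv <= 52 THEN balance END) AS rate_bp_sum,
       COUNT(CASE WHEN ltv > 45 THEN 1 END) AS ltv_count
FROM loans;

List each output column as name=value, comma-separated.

[ltv_sum: ltv BETWEEN 92 AND 105 OR status IN ('paid', 'current')]
loan_id=2: ✓ → 1711
loan_id=3: ✓ → 62172
loan_id=4: ✗
loan_id=5: ✓ → 70914
loan_id=6: ✓ → 53311
loan_id=7: ✗
loan_id=8: ✓ → 27866
loan_id=9: ✓ → 42349
loan_id=10: ✓ → 45500
loan_id=11: ✗
loan_id=12: ✓ → 50482
loan_id=13: ✗
loan_id=14: ✓ → 25856
ltv_sum = 1711 + 62172 + 70914 + 53311 + 27866 + 42349 + 45500 + 50482 + 25856 = 380161
—
[rate_bp_sum: rate_bp >= 1040 OR ltv <= 52]
loan_id=2: ✓ → 1711
loan_id=3: ✓ → 62172
loan_id=4: ✗
loan_id=5: ✓ → 70914
loan_id=6: ✓ → 53311
loan_id=7: ✓ → 73323
loan_id=8: ✓ → 27866
loan_id=9: ✗
loan_id=10: ✗
loan_id=11: ✓ → 47089
loan_id=12: ✓ → 50482
loan_id=13: ✗
loan_id=14: ✗
rate_bp_sum = 1711 + 62172 + 70914 + 53311 + 73323 + 27866 + 47089 + 50482 = 386868
—
[ltv_count: ltv > 45]
loan_id=2: ✗
loan_id=3: ✓ → 1
loan_id=4: ✓ → 1
loan_id=5: ✗
loan_id=6: ✗
loan_id=7: ✗
loan_id=8: ✓ → 1
loan_id=9: ✓ → 1
loan_id=10: ✓ → 1
loan_id=11: ✓ → 1
loan_id=12: ✓ → 1
loan_id=13: ✓ → 1
loan_id=14: ✓ → 1
ltv_count = COUNT(1, 1, 1, 1, 1, 1, 1, 1, 1) = 9

ltv_sum=380161, rate_bp_sum=386868, ltv_count=9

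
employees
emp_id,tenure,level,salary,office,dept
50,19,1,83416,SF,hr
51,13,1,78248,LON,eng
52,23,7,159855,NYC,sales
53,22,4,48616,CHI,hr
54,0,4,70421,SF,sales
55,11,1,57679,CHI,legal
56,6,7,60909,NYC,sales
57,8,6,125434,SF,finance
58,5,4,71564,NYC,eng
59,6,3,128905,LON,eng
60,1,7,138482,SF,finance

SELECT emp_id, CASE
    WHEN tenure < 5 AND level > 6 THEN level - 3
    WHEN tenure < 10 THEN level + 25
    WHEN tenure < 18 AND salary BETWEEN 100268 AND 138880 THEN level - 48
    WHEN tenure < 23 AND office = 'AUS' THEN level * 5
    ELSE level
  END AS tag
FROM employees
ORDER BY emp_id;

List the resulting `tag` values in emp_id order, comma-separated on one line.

1, 1, 7, 4, 29, 1, 32, 31, 29, 28, 4

emp_id=50: ELSE → 1
emp_id=51: ELSE → 1
emp_id=52: ELSE → 7
emp_id=53: ELSE → 4
emp_id=54: tenure < 10 → 29
emp_id=55: ELSE → 1
emp_id=56: tenure < 10 → 32
emp_id=57: tenure < 10 → 31
emp_id=58: tenure < 10 → 29
emp_id=59: tenure < 10 → 28
emp_id=60: tenure < 5 AND level > 6 → 4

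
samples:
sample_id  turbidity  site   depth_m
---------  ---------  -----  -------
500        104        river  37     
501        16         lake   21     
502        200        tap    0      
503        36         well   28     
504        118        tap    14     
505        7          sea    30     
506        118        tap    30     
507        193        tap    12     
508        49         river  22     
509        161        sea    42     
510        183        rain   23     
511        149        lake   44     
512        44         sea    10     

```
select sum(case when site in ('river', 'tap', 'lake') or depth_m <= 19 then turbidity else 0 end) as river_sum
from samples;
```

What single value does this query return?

sample_id=500: ✓ → 104
sample_id=501: ✓ → 16
sample_id=502: ✓ → 200
sample_id=503: ✗
sample_id=504: ✓ → 118
sample_id=505: ✗
sample_id=506: ✓ → 118
sample_id=507: ✓ → 193
sample_id=508: ✓ → 49
sample_id=509: ✗
sample_id=510: ✗
sample_id=511: ✓ → 149
sample_id=512: ✓ → 44
river_sum = 104 + 16 + 200 + 118 + 118 + 193 + 49 + 149 + 44 = 991

991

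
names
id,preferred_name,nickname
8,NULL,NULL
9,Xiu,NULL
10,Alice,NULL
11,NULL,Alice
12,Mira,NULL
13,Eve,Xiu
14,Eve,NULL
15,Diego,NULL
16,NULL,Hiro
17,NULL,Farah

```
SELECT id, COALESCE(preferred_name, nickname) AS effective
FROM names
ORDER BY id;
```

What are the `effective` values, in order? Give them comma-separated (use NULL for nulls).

NULL, Xiu, Alice, Alice, Mira, Eve, Eve, Diego, Hiro, Farah

id=8: preferred_name=NULL, nickname=NULL (all NULL) → NULL
id=9: preferred_name=Xiu → Xiu
id=10: preferred_name=Alice → Alice
id=11: preferred_name=NULL, nickname=Alice → Alice
id=12: preferred_name=Mira → Mira
id=13: preferred_name=Eve → Eve
id=14: preferred_name=Eve → Eve
id=15: preferred_name=Diego → Diego
id=16: preferred_name=NULL, nickname=Hiro → Hiro
id=17: preferred_name=NULL, nickname=Farah → Farah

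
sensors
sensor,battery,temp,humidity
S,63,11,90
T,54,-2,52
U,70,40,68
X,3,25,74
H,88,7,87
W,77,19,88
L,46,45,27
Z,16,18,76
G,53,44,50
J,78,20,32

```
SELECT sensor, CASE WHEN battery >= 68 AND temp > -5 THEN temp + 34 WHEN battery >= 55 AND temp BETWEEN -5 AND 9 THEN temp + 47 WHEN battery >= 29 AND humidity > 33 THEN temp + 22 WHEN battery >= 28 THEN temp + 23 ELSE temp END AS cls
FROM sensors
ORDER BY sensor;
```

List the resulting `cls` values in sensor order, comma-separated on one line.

sensor=G: battery >= 29 AND humidity > 33 → 66
sensor=H: battery >= 68 AND temp > -5 → 41
sensor=J: battery >= 68 AND temp > -5 → 54
sensor=L: battery >= 28 → 68
sensor=S: battery >= 29 AND humidity > 33 → 33
sensor=T: battery >= 29 AND humidity > 33 → 20
sensor=U: battery >= 68 AND temp > -5 → 74
sensor=W: battery >= 68 AND temp > -5 → 53
sensor=X: ELSE → 25
sensor=Z: ELSE → 18

66, 41, 54, 68, 33, 20, 74, 53, 25, 18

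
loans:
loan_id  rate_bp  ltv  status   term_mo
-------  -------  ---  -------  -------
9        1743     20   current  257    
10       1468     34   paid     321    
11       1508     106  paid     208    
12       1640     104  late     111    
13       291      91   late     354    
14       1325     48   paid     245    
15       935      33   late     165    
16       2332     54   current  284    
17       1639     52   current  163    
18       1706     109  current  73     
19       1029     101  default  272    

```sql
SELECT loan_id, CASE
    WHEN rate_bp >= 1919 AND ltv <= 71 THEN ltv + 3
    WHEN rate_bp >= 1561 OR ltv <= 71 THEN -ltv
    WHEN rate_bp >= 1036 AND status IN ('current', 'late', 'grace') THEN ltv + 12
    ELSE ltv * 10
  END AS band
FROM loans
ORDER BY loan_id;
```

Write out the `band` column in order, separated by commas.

-20, -34, 1060, -104, 910, -48, -33, 57, -52, -109, 1010

loan_id=9: rate_bp >= 1561 OR ltv <= 71 → -20
loan_id=10: rate_bp >= 1561 OR ltv <= 71 → -34
loan_id=11: ELSE → 1060
loan_id=12: rate_bp >= 1561 OR ltv <= 71 → -104
loan_id=13: ELSE → 910
loan_id=14: rate_bp >= 1561 OR ltv <= 71 → -48
loan_id=15: rate_bp >= 1561 OR ltv <= 71 → -33
loan_id=16: rate_bp >= 1919 AND ltv <= 71 → 57
loan_id=17: rate_bp >= 1561 OR ltv <= 71 → -52
loan_id=18: rate_bp >= 1561 OR ltv <= 71 → -109
loan_id=19: ELSE → 1010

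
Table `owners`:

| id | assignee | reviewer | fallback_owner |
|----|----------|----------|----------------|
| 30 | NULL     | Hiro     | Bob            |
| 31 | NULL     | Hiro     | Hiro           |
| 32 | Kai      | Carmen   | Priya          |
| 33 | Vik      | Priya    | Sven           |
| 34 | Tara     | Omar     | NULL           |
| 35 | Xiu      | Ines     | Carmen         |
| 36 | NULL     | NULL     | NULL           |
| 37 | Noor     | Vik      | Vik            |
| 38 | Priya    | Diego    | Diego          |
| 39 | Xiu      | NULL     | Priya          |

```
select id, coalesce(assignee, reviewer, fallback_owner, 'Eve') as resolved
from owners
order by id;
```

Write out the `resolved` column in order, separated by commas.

Hiro, Hiro, Kai, Vik, Tara, Xiu, Eve, Noor, Priya, Xiu

id=30: assignee=NULL, reviewer=Hiro → Hiro
id=31: assignee=NULL, reviewer=Hiro → Hiro
id=32: assignee=Kai → Kai
id=33: assignee=Vik → Vik
id=34: assignee=Tara → Tara
id=35: assignee=Xiu → Xiu
id=36: assignee=NULL, reviewer=NULL, fallback_owner=NULL, → literal Eve → Eve
id=37: assignee=Noor → Noor
id=38: assignee=Priya → Priya
id=39: assignee=Xiu → Xiu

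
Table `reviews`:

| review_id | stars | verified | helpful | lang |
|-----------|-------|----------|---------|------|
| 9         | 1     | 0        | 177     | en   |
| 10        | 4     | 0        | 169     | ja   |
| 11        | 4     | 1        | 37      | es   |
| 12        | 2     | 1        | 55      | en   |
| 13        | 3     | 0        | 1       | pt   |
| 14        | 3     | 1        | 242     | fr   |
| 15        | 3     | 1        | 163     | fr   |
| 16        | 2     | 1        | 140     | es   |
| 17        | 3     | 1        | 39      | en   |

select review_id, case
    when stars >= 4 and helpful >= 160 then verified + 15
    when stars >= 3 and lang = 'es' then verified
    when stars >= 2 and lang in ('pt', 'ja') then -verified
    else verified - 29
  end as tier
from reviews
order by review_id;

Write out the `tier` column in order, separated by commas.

review_id=9: ELSE → -29
review_id=10: stars >= 4 and helpful >= 160 → 15
review_id=11: stars >= 3 and lang = 'es' → 1
review_id=12: ELSE → -28
review_id=13: stars >= 2 and lang in ('pt', 'ja') → 0
review_id=14: ELSE → -28
review_id=15: ELSE → -28
review_id=16: ELSE → -28
review_id=17: ELSE → -28

-29, 15, 1, -28, 0, -28, -28, -28, -28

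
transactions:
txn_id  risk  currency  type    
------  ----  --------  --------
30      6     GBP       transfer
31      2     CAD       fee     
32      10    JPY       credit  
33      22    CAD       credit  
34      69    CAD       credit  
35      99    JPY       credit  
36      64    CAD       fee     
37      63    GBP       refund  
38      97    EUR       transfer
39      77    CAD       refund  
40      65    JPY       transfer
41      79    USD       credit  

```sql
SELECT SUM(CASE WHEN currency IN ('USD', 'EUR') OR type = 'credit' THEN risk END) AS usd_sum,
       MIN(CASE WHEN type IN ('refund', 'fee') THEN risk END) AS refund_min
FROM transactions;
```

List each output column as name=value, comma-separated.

[usd_sum: currency IN ('USD', 'EUR') OR type = 'credit']
txn_id=30: ✗
txn_id=31: ✗
txn_id=32: ✓ → 10
txn_id=33: ✓ → 22
txn_id=34: ✓ → 69
txn_id=35: ✓ → 99
txn_id=36: ✗
txn_id=37: ✗
txn_id=38: ✓ → 97
txn_id=39: ✗
txn_id=40: ✗
txn_id=41: ✓ → 79
usd_sum = 10 + 22 + 69 + 99 + 97 + 79 = 376
—
[refund_min: type IN ('refund', 'fee')]
txn_id=30: ✗
txn_id=31: ✓ → 2
txn_id=32: ✗
txn_id=33: ✗
txn_id=34: ✗
txn_id=35: ✗
txn_id=36: ✓ → 64
txn_id=37: ✓ → 63
txn_id=38: ✗
txn_id=39: ✓ → 77
txn_id=40: ✗
txn_id=41: ✗
refund_min = MIN(2, 64, 63, 77) = 2

usd_sum=376, refund_min=2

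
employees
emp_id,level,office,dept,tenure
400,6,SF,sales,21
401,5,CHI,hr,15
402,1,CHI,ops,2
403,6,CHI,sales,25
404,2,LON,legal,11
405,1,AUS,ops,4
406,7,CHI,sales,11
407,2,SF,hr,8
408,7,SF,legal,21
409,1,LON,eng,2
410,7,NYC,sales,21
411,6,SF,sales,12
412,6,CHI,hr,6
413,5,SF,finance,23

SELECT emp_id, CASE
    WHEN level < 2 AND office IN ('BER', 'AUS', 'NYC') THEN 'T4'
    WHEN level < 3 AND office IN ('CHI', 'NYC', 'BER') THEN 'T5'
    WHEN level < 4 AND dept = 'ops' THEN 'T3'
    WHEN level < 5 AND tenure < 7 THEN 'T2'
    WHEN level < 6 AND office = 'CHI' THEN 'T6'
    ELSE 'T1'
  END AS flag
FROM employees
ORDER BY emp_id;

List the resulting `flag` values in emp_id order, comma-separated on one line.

emp_id=400: ELSE → T1
emp_id=401: level < 6 AND office = 'CHI' → T6
emp_id=402: level < 3 AND office IN ('CHI', 'NYC', 'BER') → T5
emp_id=403: ELSE → T1
emp_id=404: ELSE → T1
emp_id=405: level < 2 AND office IN ('BER', 'AUS', 'NYC') → T4
emp_id=406: ELSE → T1
emp_id=407: ELSE → T1
emp_id=408: ELSE → T1
emp_id=409: level < 5 AND tenure < 7 → T2
emp_id=410: ELSE → T1
emp_id=411: ELSE → T1
emp_id=412: ELSE → T1
emp_id=413: ELSE → T1

T1, T6, T5, T1, T1, T4, T1, T1, T1, T2, T1, T1, T1, T1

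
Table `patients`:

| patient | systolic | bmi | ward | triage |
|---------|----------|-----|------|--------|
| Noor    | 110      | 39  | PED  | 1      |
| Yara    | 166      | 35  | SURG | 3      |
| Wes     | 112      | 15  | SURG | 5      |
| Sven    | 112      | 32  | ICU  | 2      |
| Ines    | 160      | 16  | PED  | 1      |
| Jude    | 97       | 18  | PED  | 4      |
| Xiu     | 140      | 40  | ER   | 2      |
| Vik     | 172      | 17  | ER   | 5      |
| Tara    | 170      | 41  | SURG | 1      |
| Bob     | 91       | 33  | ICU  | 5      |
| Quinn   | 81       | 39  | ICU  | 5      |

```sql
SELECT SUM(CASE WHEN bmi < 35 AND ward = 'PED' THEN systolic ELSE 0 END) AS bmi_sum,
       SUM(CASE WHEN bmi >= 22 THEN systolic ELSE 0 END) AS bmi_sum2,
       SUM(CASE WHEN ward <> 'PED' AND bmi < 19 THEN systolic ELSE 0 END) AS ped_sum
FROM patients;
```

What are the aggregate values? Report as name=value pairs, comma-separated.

bmi_sum=257, bmi_sum2=870, ped_sum=284

[bmi_sum: bmi < 35 AND ward = 'PED']
patient=Noor: ✗
patient=Yara: ✗
patient=Wes: ✗
patient=Sven: ✗
patient=Ines: ✓ → 160
patient=Jude: ✓ → 97
patient=Xiu: ✗
patient=Vik: ✗
patient=Tara: ✗
patient=Bob: ✗
patient=Quinn: ✗
bmi_sum = 160 + 97 = 257
—
[bmi_sum2: bmi >= 22]
patient=Noor: ✓ → 110
patient=Yara: ✓ → 166
patient=Wes: ✗
patient=Sven: ✓ → 112
patient=Ines: ✗
patient=Jude: ✗
patient=Xiu: ✓ → 140
patient=Vik: ✗
patient=Tara: ✓ → 170
patient=Bob: ✓ → 91
patient=Quinn: ✓ → 81
bmi_sum2 = 110 + 166 + 112 + 140 + 170 + 91 + 81 = 870
—
[ped_sum: ward <> 'PED' AND bmi < 19]
patient=Noor: ✗
patient=Yara: ✗
patient=Wes: ✓ → 112
patient=Sven: ✗
patient=Ines: ✗
patient=Jude: ✗
patient=Xiu: ✗
patient=Vik: ✓ → 172
patient=Tara: ✗
patient=Bob: ✗
patient=Quinn: ✗
ped_sum = 112 + 172 = 284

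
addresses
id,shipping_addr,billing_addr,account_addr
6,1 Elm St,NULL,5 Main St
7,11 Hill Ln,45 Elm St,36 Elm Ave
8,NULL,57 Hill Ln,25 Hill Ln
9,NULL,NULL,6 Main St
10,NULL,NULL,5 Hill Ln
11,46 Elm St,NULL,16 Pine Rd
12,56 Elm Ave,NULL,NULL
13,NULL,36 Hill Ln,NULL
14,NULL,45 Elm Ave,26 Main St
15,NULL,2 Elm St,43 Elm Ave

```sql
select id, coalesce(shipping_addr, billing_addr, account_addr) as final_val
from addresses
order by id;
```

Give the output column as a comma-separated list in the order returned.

1 Elm St, 11 Hill Ln, 57 Hill Ln, 6 Main St, 5 Hill Ln, 46 Elm St, 56 Elm Ave, 36 Hill Ln, 45 Elm Ave, 2 Elm St

id=6: shipping_addr=1 Elm St → 1 Elm St
id=7: shipping_addr=11 Hill Ln → 11 Hill Ln
id=8: shipping_addr=NULL, billing_addr=57 Hill Ln → 57 Hill Ln
id=9: shipping_addr=NULL, billing_addr=NULL, account_addr=6 Main St → 6 Main St
id=10: shipping_addr=NULL, billing_addr=NULL, account_addr=5 Hill Ln → 5 Hill Ln
id=11: shipping_addr=46 Elm St → 46 Elm St
id=12: shipping_addr=56 Elm Ave → 56 Elm Ave
id=13: shipping_addr=NULL, billing_addr=36 Hill Ln → 36 Hill Ln
id=14: shipping_addr=NULL, billing_addr=45 Elm Ave → 45 Elm Ave
id=15: shipping_addr=NULL, billing_addr=2 Elm St → 2 Elm St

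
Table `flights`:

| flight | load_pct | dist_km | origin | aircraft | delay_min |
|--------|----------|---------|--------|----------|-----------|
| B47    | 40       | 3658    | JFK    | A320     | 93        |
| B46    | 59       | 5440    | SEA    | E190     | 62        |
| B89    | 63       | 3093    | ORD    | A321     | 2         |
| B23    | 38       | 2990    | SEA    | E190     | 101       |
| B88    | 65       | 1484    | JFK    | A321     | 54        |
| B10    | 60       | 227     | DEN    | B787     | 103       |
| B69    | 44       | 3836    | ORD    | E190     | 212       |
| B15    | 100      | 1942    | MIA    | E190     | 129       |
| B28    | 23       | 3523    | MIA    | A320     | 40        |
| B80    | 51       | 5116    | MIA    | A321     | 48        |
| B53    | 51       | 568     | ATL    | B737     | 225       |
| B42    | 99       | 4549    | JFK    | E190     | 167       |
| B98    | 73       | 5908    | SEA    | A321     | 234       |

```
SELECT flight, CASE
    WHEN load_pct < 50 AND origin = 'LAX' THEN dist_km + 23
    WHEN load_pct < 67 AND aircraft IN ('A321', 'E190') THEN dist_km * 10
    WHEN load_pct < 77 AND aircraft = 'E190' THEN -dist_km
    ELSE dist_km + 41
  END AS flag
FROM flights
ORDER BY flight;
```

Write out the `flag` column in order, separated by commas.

268, 1983, 29900, 3564, 4590, 54400, 3699, 609, 38360, 51160, 14840, 30930, 5949

flight=B10: ELSE → 268
flight=B15: ELSE → 1983
flight=B23: load_pct < 67 AND aircraft IN ('A321', 'E190') → 29900
flight=B28: ELSE → 3564
flight=B42: ELSE → 4590
flight=B46: load_pct < 67 AND aircraft IN ('A321', 'E190') → 54400
flight=B47: ELSE → 3699
flight=B53: ELSE → 609
flight=B69: load_pct < 67 AND aircraft IN ('A321', 'E190') → 38360
flight=B80: load_pct < 67 AND aircraft IN ('A321', 'E190') → 51160
flight=B88: load_pct < 67 AND aircraft IN ('A321', 'E190') → 14840
flight=B89: load_pct < 67 AND aircraft IN ('A321', 'E190') → 30930
flight=B98: ELSE → 5949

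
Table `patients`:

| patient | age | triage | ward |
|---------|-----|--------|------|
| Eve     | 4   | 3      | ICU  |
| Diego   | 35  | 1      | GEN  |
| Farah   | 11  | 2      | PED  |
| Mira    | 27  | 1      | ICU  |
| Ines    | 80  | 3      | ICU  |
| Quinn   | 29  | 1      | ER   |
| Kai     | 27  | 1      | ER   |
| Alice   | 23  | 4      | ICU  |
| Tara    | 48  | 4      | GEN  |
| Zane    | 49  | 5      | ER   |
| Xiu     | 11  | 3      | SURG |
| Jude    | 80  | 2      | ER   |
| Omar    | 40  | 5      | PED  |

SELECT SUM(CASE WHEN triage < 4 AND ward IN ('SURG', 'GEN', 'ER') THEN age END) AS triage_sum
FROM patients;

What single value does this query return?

182

patient=Eve: ✗
patient=Diego: ✓ → 35
patient=Farah: ✗
patient=Mira: ✗
patient=Ines: ✗
patient=Quinn: ✓ → 29
patient=Kai: ✓ → 27
patient=Alice: ✗
patient=Tara: ✗
patient=Zane: ✗
patient=Xiu: ✓ → 11
patient=Jude: ✓ → 80
patient=Omar: ✗
triage_sum = 35 + 29 + 27 + 11 + 80 = 182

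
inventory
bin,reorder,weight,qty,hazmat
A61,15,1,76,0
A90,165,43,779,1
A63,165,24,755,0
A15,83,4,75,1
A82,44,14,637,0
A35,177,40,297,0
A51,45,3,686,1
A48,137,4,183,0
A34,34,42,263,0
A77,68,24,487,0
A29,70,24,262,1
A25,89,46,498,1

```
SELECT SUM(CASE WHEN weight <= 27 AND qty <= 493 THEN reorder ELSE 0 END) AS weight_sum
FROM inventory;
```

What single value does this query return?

373

bin=A61: ✓ → 15
bin=A90: ✗
bin=A63: ✗
bin=A15: ✓ → 83
bin=A82: ✗
bin=A35: ✗
bin=A51: ✗
bin=A48: ✓ → 137
bin=A34: ✗
bin=A77: ✓ → 68
bin=A29: ✓ → 70
bin=A25: ✗
weight_sum = 15 + 83 + 137 + 68 + 70 = 373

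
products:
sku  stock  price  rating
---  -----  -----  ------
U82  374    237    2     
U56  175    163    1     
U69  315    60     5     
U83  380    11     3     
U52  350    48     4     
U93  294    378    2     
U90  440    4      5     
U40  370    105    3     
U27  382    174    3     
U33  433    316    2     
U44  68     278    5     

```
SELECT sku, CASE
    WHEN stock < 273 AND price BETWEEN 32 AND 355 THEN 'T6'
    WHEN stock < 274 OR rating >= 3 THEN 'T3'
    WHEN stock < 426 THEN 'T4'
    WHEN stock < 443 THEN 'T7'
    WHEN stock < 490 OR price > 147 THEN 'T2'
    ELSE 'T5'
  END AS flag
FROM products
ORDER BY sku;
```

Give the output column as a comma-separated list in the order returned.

T3, T7, T3, T6, T3, T6, T3, T4, T3, T3, T4

sku=U27: stock < 274 OR rating >= 3 → T3
sku=U33: stock < 443 → T7
sku=U40: stock < 274 OR rating >= 3 → T3
sku=U44: stock < 273 AND price BETWEEN 32 AND 355 → T6
sku=U52: stock < 274 OR rating >= 3 → T3
sku=U56: stock < 273 AND price BETWEEN 32 AND 355 → T6
sku=U69: stock < 274 OR rating >= 3 → T3
sku=U82: stock < 426 → T4
sku=U83: stock < 274 OR rating >= 3 → T3
sku=U90: stock < 274 OR rating >= 3 → T3
sku=U93: stock < 426 → T4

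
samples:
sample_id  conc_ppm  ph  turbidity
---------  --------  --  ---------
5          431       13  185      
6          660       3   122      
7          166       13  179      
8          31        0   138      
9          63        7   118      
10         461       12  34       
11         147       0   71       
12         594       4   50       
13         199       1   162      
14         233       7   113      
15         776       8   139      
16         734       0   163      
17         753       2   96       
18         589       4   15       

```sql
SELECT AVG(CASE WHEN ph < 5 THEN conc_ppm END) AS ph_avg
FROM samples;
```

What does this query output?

sample_id=5: ✗
sample_id=6: ✓ → 660
sample_id=7: ✗
sample_id=8: ✓ → 31
sample_id=9: ✗
sample_id=10: ✗
sample_id=11: ✓ → 147
sample_id=12: ✓ → 594
sample_id=13: ✓ → 199
sample_id=14: ✗
sample_id=15: ✗
sample_id=16: ✓ → 734
sample_id=17: ✓ → 753
sample_id=18: ✓ → 589
ph_avg = (660 + 31 + 147 + 594 + 199 + 734 + 753 + 589) / 8 = 463.375

463.375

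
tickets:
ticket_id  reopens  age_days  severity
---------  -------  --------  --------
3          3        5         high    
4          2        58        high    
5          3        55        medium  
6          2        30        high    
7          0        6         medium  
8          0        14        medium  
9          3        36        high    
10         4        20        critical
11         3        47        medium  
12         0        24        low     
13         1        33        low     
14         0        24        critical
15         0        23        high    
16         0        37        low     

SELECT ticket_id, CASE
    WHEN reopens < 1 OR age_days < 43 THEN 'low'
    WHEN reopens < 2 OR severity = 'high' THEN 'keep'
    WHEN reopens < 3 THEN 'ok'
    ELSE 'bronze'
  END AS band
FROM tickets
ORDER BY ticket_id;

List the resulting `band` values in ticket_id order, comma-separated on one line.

ticket_id=3: reopens < 1 OR age_days < 43 → low
ticket_id=4: reopens < 2 OR severity = 'high' → keep
ticket_id=5: ELSE → bronze
ticket_id=6: reopens < 1 OR age_days < 43 → low
ticket_id=7: reopens < 1 OR age_days < 43 → low
ticket_id=8: reopens < 1 OR age_days < 43 → low
ticket_id=9: reopens < 1 OR age_days < 43 → low
ticket_id=10: reopens < 1 OR age_days < 43 → low
ticket_id=11: ELSE → bronze
ticket_id=12: reopens < 1 OR age_days < 43 → low
ticket_id=13: reopens < 1 OR age_days < 43 → low
ticket_id=14: reopens < 1 OR age_days < 43 → low
ticket_id=15: reopens < 1 OR age_days < 43 → low
ticket_id=16: reopens < 1 OR age_days < 43 → low

low, keep, bronze, low, low, low, low, low, bronze, low, low, low, low, low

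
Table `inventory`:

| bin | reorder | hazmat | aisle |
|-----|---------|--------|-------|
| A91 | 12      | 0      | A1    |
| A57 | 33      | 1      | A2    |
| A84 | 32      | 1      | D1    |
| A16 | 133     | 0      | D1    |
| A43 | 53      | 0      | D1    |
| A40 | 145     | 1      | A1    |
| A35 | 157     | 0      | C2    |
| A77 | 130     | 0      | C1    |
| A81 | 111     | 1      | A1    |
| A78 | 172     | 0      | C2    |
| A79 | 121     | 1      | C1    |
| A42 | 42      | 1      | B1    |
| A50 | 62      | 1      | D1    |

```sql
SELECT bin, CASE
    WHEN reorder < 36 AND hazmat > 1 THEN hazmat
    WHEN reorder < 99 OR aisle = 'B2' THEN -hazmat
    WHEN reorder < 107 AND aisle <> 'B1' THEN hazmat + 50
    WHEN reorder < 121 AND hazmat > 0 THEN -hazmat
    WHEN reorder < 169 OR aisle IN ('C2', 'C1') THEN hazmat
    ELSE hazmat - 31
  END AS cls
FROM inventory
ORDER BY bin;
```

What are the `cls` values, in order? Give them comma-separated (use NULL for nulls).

bin=A16: reorder < 169 OR aisle IN ('C2', 'C1') → 0
bin=A35: reorder < 169 OR aisle IN ('C2', 'C1') → 0
bin=A40: reorder < 169 OR aisle IN ('C2', 'C1') → 1
bin=A42: reorder < 99 OR aisle = 'B2' → -1
bin=A43: reorder < 99 OR aisle = 'B2' → 0
bin=A50: reorder < 99 OR aisle = 'B2' → -1
bin=A57: reorder < 99 OR aisle = 'B2' → -1
bin=A77: reorder < 169 OR aisle IN ('C2', 'C1') → 0
bin=A78: reorder < 169 OR aisle IN ('C2', 'C1') → 0
bin=A79: reorder < 169 OR aisle IN ('C2', 'C1') → 1
bin=A81: reorder < 121 AND hazmat > 0 → -1
bin=A84: reorder < 99 OR aisle = 'B2' → -1
bin=A91: reorder < 99 OR aisle = 'B2' → 0

0, 0, 1, -1, 0, -1, -1, 0, 0, 1, -1, -1, 0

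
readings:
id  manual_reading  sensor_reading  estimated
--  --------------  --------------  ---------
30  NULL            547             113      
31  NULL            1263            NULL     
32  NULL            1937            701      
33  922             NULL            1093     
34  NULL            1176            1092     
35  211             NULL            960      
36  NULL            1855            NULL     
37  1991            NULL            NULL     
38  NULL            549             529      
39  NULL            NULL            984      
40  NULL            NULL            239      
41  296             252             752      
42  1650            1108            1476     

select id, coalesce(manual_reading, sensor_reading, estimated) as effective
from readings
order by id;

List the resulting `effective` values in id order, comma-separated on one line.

547, 1263, 1937, 922, 1176, 211, 1855, 1991, 549, 984, 239, 296, 1650

id=30: manual_reading=NULL, sensor_reading=547 → 547
id=31: manual_reading=NULL, sensor_reading=1263 → 1263
id=32: manual_reading=NULL, sensor_reading=1937 → 1937
id=33: manual_reading=922 → 922
id=34: manual_reading=NULL, sensor_reading=1176 → 1176
id=35: manual_reading=211 → 211
id=36: manual_reading=NULL, sensor_reading=1855 → 1855
id=37: manual_reading=1991 → 1991
id=38: manual_reading=NULL, sensor_reading=549 → 549
id=39: manual_reading=NULL, sensor_reading=NULL, estimated=984 → 984
id=40: manual_reading=NULL, sensor_reading=NULL, estimated=239 → 239
id=41: manual_reading=296 → 296
id=42: manual_reading=1650 → 1650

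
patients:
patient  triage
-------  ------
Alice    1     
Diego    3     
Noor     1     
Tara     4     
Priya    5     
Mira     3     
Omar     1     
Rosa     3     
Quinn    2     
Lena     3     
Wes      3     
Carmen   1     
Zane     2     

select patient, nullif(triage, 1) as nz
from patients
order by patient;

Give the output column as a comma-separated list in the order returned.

NULL, NULL, 3, 3, 3, NULL, NULL, 5, 2, 3, 4, 3, 2

patient=Alice: triage=1 vs 1: equal → NULL
patient=Carmen: triage=1 vs 1: equal → NULL
patient=Diego: triage=3 vs 1: differ → 3
patient=Lena: triage=3 vs 1: differ → 3
patient=Mira: triage=3 vs 1: differ → 3
patient=Noor: triage=1 vs 1: equal → NULL
patient=Omar: triage=1 vs 1: equal → NULL
patient=Priya: triage=5 vs 1: differ → 5
patient=Quinn: triage=2 vs 1: differ → 2
patient=Rosa: triage=3 vs 1: differ → 3
patient=Tara: triage=4 vs 1: differ → 4
patient=Wes: triage=3 vs 1: differ → 3
patient=Zane: triage=2 vs 1: differ → 2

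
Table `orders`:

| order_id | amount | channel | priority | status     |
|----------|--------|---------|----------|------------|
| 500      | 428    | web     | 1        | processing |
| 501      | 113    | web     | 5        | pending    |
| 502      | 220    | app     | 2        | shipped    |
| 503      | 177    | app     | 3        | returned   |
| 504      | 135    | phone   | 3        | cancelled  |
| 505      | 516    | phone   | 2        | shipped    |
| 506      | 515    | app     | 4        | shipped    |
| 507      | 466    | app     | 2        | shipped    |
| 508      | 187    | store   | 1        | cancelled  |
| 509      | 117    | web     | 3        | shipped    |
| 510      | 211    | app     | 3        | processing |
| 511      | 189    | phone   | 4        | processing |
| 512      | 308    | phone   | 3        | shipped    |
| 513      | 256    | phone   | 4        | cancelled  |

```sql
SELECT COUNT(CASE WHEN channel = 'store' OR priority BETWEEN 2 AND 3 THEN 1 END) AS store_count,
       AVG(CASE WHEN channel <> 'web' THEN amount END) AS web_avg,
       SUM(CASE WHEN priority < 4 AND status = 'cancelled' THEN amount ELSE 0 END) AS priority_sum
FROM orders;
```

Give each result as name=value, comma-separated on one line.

store_count=9, web_avg=289.0909090909, priority_sum=322

[store_count: channel = 'store' OR priority BETWEEN 2 AND 3]
order_id=500: ✗
order_id=501: ✗
order_id=502: ✓ → 1
order_id=503: ✓ → 1
order_id=504: ✓ → 1
order_id=505: ✓ → 1
order_id=506: ✗
order_id=507: ✓ → 1
order_id=508: ✓ → 1
order_id=509: ✓ → 1
order_id=510: ✓ → 1
order_id=511: ✗
order_id=512: ✓ → 1
order_id=513: ✗
store_count = COUNT(1, 1, 1, 1, 1, 1, 1, 1, 1) = 9
—
[web_avg: channel <> 'web']
order_id=500: ✗
order_id=501: ✗
order_id=502: ✓ → 220
order_id=503: ✓ → 177
order_id=504: ✓ → 135
order_id=505: ✓ → 516
order_id=506: ✓ → 515
order_id=507: ✓ → 466
order_id=508: ✓ → 187
order_id=509: ✗
order_id=510: ✓ → 211
order_id=511: ✓ → 189
order_id=512: ✓ → 308
order_id=513: ✓ → 256
web_avg = (220 + 177 + 135 + 516 + 515 + 466 + 187 + 211 + 189 + 308 + 256) / 11 = 289.0909090909
—
[priority_sum: priority < 4 AND status = 'cancelled']
order_id=500: ✗
order_id=501: ✗
order_id=502: ✗
order_id=503: ✗
order_id=504: ✓ → 135
order_id=505: ✗
order_id=506: ✗
order_id=507: ✗
order_id=508: ✓ → 187
order_id=509: ✗
order_id=510: ✗
order_id=511: ✗
order_id=512: ✗
order_id=513: ✗
priority_sum = 135 + 187 = 322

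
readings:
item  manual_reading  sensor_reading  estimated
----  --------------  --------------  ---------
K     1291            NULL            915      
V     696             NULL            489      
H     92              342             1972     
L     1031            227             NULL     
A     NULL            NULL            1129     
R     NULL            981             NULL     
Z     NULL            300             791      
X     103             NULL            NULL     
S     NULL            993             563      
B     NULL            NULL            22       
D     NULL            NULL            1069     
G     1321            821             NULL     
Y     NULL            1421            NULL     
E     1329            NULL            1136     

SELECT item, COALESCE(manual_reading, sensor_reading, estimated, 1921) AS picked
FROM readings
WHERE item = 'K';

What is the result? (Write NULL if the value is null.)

1291

item = K: manual_reading=1291, sensor_reading=NULL, estimated=915.
manual_reading=1291 → 1291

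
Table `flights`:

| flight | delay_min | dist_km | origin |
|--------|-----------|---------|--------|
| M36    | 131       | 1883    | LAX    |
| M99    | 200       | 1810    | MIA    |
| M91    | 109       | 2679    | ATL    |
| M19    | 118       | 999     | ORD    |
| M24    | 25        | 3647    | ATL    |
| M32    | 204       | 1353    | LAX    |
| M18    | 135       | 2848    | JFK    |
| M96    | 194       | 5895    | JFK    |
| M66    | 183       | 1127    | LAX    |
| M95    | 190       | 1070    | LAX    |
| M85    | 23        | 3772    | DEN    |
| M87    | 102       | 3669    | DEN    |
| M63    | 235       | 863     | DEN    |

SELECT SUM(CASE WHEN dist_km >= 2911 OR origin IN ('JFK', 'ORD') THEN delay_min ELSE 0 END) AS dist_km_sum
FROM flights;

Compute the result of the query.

597

flight=M36: ✗
flight=M99: ✗
flight=M91: ✗
flight=M19: ✓ → 118
flight=M24: ✓ → 25
flight=M32: ✗
flight=M18: ✓ → 135
flight=M96: ✓ → 194
flight=M66: ✗
flight=M95: ✗
flight=M85: ✓ → 23
flight=M87: ✓ → 102
flight=M63: ✗
dist_km_sum = 118 + 25 + 135 + 194 + 23 + 102 = 597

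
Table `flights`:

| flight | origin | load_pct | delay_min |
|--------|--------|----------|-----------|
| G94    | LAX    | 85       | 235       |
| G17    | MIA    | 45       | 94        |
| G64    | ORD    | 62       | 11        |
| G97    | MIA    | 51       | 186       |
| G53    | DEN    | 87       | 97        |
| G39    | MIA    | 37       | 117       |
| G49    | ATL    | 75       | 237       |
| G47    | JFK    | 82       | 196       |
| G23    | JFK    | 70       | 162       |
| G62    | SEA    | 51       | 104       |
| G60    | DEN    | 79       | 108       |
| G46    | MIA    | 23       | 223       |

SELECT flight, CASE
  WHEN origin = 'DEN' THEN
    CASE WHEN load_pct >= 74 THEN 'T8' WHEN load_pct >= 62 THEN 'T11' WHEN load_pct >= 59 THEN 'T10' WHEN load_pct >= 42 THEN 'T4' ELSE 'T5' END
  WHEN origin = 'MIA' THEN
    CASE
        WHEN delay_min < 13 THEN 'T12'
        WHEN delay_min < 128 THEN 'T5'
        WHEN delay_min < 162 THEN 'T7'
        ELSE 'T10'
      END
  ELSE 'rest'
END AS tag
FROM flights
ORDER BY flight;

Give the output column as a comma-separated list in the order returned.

T5, rest, T5, T10, rest, rest, T8, T8, rest, rest, rest, T10

flight=G17: origin='MIA' → inner[delay_min < 128] → T5
flight=G23: origin='JFK' → outer ELSE → rest
flight=G39: origin='MIA' → inner[delay_min < 128] → T5
flight=G46: origin='MIA' → inner[ELSE] → T10
flight=G47: origin='JFK' → outer ELSE → rest
flight=G49: origin='ATL' → outer ELSE → rest
flight=G53: origin='DEN' → inner[load_pct >= 74] → T8
flight=G60: origin='DEN' → inner[load_pct >= 74] → T8
flight=G62: origin='SEA' → outer ELSE → rest
flight=G64: origin='ORD' → outer ELSE → rest
flight=G94: origin='LAX' → outer ELSE → rest
flight=G97: origin='MIA' → inner[ELSE] → T10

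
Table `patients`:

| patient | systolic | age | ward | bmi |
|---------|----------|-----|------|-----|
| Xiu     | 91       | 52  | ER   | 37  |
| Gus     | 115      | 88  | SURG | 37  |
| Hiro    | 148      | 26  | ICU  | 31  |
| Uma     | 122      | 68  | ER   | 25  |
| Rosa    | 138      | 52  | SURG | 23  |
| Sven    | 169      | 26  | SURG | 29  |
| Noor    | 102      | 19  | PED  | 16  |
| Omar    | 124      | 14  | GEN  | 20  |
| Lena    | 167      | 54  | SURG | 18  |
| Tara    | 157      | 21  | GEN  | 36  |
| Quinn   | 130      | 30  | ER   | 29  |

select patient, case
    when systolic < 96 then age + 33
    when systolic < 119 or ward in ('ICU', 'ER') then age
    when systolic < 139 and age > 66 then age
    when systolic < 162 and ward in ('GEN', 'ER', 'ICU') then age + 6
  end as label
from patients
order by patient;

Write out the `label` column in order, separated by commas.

patient=Gus: systolic < 119 or ward in ('ICU', 'ER') → 88
patient=Hiro: systolic < 119 or ward in ('ICU', 'ER') → 26
patient=Lena: (no match → NULL) → NULL
patient=Noor: systolic < 119 or ward in ('ICU', 'ER') → 19
patient=Omar: systolic < 162 and ward in ('GEN', 'ER', 'ICU') → 20
patient=Quinn: systolic < 119 or ward in ('ICU', 'ER') → 30
patient=Rosa: (no match → NULL) → NULL
patient=Sven: (no match → NULL) → NULL
patient=Tara: systolic < 162 and ward in ('GEN', 'ER', 'ICU') → 27
patient=Uma: systolic < 119 or ward in ('ICU', 'ER') → 68
patient=Xiu: systolic < 96 → 85

88, 26, NULL, 19, 20, 30, NULL, NULL, 27, 68, 85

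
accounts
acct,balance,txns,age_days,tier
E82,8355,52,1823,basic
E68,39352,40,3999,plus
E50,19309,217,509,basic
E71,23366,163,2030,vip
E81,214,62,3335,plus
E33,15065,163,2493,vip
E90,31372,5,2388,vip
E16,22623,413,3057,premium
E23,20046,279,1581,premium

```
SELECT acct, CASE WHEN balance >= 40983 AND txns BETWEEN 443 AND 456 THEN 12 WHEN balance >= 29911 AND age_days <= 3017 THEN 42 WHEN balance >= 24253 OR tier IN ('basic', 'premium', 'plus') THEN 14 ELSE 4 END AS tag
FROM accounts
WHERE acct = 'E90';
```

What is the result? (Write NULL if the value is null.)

acct = E90: balance=31372, txns=5, age_days=2388, tier=vip.
balance >= 40983 AND txns BETWEEN 443 AND 456 → false
balance >= 29911 AND age_days <= 3017 → true → 42

42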